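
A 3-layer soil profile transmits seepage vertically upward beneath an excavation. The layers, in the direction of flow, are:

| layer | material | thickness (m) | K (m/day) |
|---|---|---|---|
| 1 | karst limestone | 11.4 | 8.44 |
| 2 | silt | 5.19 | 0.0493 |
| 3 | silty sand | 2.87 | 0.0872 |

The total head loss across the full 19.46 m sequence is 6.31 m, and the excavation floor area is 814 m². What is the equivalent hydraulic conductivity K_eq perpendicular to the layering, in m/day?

Flow is perpendicular to layering, so the layers act in series and the equivalent K is the thickness-weighted harmonic mean.
Total thickness L = 11.4 + 5.19 + 2.87 = 19.46 m.
Σ(b_i/K_i) = 11.4/8.44 + 5.19/0.0493 + 2.87/0.0872 = 139.5 d.
K_eq = L / Σ(b_i/K_i) = 19.46 / 139.5 = 0.1395 m/day.

0.139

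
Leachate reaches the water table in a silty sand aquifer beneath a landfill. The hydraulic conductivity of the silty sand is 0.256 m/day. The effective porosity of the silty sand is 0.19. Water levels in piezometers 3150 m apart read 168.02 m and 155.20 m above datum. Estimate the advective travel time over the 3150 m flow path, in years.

Hydraulic gradient i = (168.02 − 155.20) / 3150 = 12.82 / 3150 = 0.004070.
Darcy flux q = K · i = 0.2560 × 0.004070 = 0.001042 m/day.
Seepage velocity v = q / n_e = 0.001042 / 0.19 = 0.005484 m/day.
Travel time t = L / v = 3150 / 0.005484 = 5.744e+05 days = 1573 years.

1570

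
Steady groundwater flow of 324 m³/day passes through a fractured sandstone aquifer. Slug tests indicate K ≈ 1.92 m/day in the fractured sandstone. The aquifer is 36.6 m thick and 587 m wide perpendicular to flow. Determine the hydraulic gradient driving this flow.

Cross-sectional area A = 587 × 36.6 = 21484 m².
From Q = K·A·i, i = Q / (K·A) = 324 / (1.920 × 21484) = 0.007855.

0.00785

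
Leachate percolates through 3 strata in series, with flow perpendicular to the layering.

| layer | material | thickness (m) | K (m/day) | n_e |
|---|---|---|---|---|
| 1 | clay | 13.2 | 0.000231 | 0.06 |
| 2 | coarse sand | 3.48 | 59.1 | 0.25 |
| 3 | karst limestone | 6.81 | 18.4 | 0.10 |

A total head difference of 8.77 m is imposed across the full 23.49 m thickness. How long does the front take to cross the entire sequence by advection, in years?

41.8

With flow normal to the layers, continuity requires the same specific discharge q through every layer.
Σ(b_i/K_i) = 13.2/0.000231 + 3.48/59.1 + 6.81/18.4 = 57143 d.
q = Δh / Σ(b_i/K_i) = 8.77 / 57143 = 0.0001535 m/day.
In each layer the seepage velocity is v_i = q/n_i, so the layer transit time is t_i = b_i·n_i / q:
  layer 1 (clay): t_1 = 13.2 × 0.06 / 0.0001535 = 5160 d
  layer 2 (coarse sand): t_2 = 3.48 × 0.25 / 0.0001535 = 5669 d
  layer 3 (karst limestone): t_3 = 6.81 × 0.10 / 0.0001535 = 4437 d
Total t = Σ t_i = 15266 days = 41.80 years.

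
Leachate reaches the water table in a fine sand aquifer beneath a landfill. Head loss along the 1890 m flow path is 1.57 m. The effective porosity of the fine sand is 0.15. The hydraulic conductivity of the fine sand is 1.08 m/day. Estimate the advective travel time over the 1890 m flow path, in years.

Hydraulic gradient i = Δh / L = 1.57 / 1890 = 0.0008307.
Darcy flux q = K · i = 1.080 × 0.0008307 = 0.0008971 m/day.
Seepage velocity v = q / n_e = 0.0008971 / 0.15 = 0.005981 m/day.
Travel time t = L / v = 1890 / 0.005981 = 3.160e+05 days = 865.2 years.

865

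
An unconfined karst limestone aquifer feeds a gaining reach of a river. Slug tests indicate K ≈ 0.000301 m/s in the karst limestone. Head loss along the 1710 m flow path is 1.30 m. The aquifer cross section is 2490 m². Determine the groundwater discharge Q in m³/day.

Convert K: 0.000301 m/s × 86400 = 26.01 m/day.
Hydraulic gradient i = Δh / L = 1.30 / 1710 = 0.0007602.
Darcy's law: Q = K · A · i = 26.01 × 2490 × 0.0007602 = 49.23 m³/day.

49.2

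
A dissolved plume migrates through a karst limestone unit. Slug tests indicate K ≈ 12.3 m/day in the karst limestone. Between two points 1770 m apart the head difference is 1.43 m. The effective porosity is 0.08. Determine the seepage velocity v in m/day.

Hydraulic gradient i = Δh / L = 1.43 / 1770 = 0.0008079.
Darcy flux q = K · i = 12.30 × 0.0008079 = 0.009937 m/day.
Seepage velocity v = q / n_e = 0.009937 / 0.08 = 0.1242 m/day.

0.124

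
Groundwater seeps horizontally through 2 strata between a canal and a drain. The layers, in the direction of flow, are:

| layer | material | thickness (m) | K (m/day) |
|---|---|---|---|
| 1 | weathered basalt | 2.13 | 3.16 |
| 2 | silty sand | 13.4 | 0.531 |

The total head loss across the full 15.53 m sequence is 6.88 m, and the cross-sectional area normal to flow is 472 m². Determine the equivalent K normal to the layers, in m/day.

0.599

Flow is perpendicular to layering, so the layers act in series and the equivalent K is the thickness-weighted harmonic mean.
Total thickness L = 2.13 + 13.4 = 15.53 m.
Σ(b_i/K_i) = 2.13/3.16 + 13.4/0.531 = 25.91 d.
K_eq = L / Σ(b_i/K_i) = 15.53 / 25.91 = 0.5994 m/day.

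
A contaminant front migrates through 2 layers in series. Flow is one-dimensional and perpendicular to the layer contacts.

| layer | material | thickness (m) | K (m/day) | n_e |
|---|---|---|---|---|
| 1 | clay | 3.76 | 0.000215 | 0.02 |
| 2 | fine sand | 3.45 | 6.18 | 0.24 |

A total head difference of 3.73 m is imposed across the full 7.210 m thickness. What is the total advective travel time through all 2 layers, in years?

11.6

With flow normal to the layers, continuity requires the same specific discharge q through every layer.
Σ(b_i/K_i) = 3.76/0.000215 + 3.45/6.18 = 17489 d.
q = Δh / Σ(b_i/K_i) = 3.73 / 17489 = 0.0002133 m/day.
In each layer the seepage velocity is v_i = q/n_i, so the layer transit time is t_i = b_i·n_i / q:
  layer 1 (clay): t_1 = 3.76 × 0.02 / 0.0002133 = 352.6 d
  layer 2 (fine sand): t_2 = 3.45 × 0.24 / 0.0002133 = 3882 d
Total t = Σ t_i = 4235 days = 11.59 years.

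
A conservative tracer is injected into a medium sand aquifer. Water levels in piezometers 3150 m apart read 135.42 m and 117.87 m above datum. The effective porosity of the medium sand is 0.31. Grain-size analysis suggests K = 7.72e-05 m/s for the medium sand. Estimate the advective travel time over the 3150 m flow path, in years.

71.9

Convert K: 7.72e-05 m/s × 86400 = 6.670 m/day.
Hydraulic gradient i = (135.42 − 117.87) / 3150 = 17.55 / 3150 = 0.005571.
Darcy flux q = K · i = 6.670 × 0.005571 = 0.03716 m/day.
Seepage velocity v = q / n_e = 0.03716 / 0.31 = 0.1199 m/day.
Travel time t = L / v = 3150 / 0.1199 = 26277 days = 71.94 years.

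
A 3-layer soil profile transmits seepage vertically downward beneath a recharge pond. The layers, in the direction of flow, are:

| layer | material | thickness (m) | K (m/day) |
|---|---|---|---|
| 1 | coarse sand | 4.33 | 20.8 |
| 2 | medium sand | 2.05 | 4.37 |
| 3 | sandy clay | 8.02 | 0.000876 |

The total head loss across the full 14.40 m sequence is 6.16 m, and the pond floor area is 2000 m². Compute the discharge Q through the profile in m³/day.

Flow is perpendicular to layering, so the layers act in series and the equivalent K is the thickness-weighted harmonic mean.
Total thickness L = 4.33 + 2.05 + 8.02 = 14.40 m.
Σ(b_i/K_i) = 4.33/20.8 + 2.05/4.37 + 8.02/0.000876 = 9156 d.
K_eq = L / Σ(b_i/K_i) = 14.40 / 9156 = 0.001573 m/day.
Q = K_eq · A · (Δh/L) = 0.001573 × 2000 × (6.16/14.40) = 1.346 m³/day.

1.35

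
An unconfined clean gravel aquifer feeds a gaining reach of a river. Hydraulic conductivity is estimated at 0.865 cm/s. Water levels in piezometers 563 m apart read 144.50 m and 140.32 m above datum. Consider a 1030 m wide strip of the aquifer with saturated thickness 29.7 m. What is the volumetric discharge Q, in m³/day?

170000

Convert K: 0.865 cm/s × 864 = 747.4 m/day.
Cross-sectional area A = 1030 × 29.7 = 30591 m².
Hydraulic gradient i = (144.50 − 140.32) / 563 = 4.18 / 563 = 0.007425.
Darcy's law: Q = K · A · i = 747.4 × 30591 × 0.007425 = 1.697e+05 m³/day.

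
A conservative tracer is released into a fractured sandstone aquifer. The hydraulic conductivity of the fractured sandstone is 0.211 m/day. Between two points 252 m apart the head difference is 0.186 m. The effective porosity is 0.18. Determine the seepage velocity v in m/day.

0.000865

Hydraulic gradient i = Δh / L = 0.186 / 252 = 0.0007381.
Darcy flux q = K · i = 0.2110 × 0.0007381 = 0.0001557 m/day.
Seepage velocity v = q / n_e = 0.0001557 / 0.18 = 0.0008652 m/day.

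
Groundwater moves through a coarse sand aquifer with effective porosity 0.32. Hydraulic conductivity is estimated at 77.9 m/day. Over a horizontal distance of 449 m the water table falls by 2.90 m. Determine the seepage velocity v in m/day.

Hydraulic gradient i = Δh / L = 2.90 / 449 = 0.006459.
Darcy flux q = K · i = 77.90 × 0.006459 = 0.5031 m/day.
Seepage velocity v = q / n_e = 0.5031 / 0.32 = 1.572 m/day.

1.57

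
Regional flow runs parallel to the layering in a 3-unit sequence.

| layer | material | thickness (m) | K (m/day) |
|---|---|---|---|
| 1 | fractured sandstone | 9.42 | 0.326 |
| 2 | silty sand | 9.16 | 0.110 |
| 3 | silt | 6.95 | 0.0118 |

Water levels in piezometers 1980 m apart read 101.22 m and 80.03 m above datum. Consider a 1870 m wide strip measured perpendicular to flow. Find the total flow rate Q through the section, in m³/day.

Flow is parallel to layering, so each bed carries its own Darcy discharge and the transmissivities add.
Σ(K_i·b_i) = 0.326×9.42 + 0.110×9.16 + 0.0118×6.95 = 4.161 m²/day.
Hydraulic gradient i = (101.22 − 80.03) / 1980 = 21.19 / 1980 = 0.01070.
Q = Σ(K_i·b_i) · W · i = 4.161 × 1870 × 0.01070 = 83.26 m³/day.

83.3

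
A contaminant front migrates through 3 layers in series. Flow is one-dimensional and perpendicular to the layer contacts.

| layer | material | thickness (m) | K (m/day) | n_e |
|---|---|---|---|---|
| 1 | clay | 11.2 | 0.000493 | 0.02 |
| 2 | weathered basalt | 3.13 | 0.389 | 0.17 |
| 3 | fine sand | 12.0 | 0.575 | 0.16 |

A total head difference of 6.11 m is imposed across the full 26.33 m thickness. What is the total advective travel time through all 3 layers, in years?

27.3

With flow normal to the layers, continuity requires the same specific discharge q through every layer.
Σ(b_i/K_i) = 11.2/0.000493 + 3.13/0.389 + 12.0/0.575 = 22747 d.
q = Δh / Σ(b_i/K_i) = 6.11 / 22747 = 0.0002686 m/day.
In each layer the seepage velocity is v_i = q/n_i, so the layer transit time is t_i = b_i·n_i / q:
  layer 1 (clay): t_1 = 11.2 × 0.02 / 0.0002686 = 833.9 d
  layer 2 (weathered basalt): t_2 = 3.13 × 0.17 / 0.0002686 = 1981 d
  layer 3 (fine sand): t_3 = 12.0 × 0.16 / 0.0002686 = 7148 d
Total t = Σ t_i = 9963 days = 27.28 years.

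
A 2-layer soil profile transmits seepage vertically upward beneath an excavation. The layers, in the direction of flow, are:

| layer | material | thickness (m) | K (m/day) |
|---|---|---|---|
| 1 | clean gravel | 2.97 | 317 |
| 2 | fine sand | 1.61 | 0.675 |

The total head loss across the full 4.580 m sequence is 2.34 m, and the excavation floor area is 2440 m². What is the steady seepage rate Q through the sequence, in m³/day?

Flow is perpendicular to layering, so the layers act in series and the equivalent K is the thickness-weighted harmonic mean.
Total thickness L = 2.97 + 1.61 = 4.580 m.
Σ(b_i/K_i) = 2.97/317 + 1.61/0.675 = 2.395 d.
K_eq = L / Σ(b_i/K_i) = 4.580 / 2.395 = 1.913 m/day.
Q = K_eq · A · (Δh/L) = 1.913 × 2440 × (2.34/4.580) = 2384 m³/day.

2380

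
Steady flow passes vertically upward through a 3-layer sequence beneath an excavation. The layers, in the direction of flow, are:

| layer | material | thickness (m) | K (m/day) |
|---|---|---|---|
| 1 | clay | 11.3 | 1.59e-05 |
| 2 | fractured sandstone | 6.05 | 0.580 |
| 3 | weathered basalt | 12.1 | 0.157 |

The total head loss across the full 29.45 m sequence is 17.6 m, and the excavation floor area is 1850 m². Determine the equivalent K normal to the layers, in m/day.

4.14e-05

Flow is perpendicular to layering, so the layers act in series and the equivalent K is the thickness-weighted harmonic mean.
Total thickness L = 11.3 + 6.05 + 12.1 = 29.45 m.
Σ(b_i/K_i) = 11.3/1.59e-05 + 6.05/0.580 + 12.1/0.157 = 7.108e+05 d.
K_eq = L / Σ(b_i/K_i) = 29.45 / 7.108e+05 = 4.143e-05 m/day.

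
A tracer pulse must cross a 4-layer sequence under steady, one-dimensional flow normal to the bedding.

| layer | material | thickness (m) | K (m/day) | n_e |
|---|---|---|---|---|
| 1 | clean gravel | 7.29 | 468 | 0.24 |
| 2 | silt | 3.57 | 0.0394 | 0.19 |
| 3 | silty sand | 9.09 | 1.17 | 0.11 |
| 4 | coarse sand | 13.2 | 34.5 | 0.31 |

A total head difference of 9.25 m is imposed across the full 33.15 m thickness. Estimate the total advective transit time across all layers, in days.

80.3

With flow normal to the layers, continuity requires the same specific discharge q through every layer.
Σ(b_i/K_i) = 7.29/468 + 3.57/0.0394 + 9.09/1.17 + 13.2/34.5 = 98.78 d.
q = Δh / Σ(b_i/K_i) = 9.25 / 98.78 = 0.09365 m/day.
In each layer the seepage velocity is v_i = q/n_i, so the layer transit time is t_i = b_i·n_i / q:
  layer 1 (clean gravel): t_1 = 7.29 × 0.24 / 0.09365 = 18.68 d
  layer 2 (silt): t_2 = 3.57 × 0.19 / 0.09365 = 7.243 d
  layer 3 (silty sand): t_3 = 9.09 × 0.11 / 0.09365 = 10.68 d
  layer 4 (coarse sand): t_4 = 13.2 × 0.31 / 0.09365 = 43.70 d
Total t = Σ t_i = 80.30 days.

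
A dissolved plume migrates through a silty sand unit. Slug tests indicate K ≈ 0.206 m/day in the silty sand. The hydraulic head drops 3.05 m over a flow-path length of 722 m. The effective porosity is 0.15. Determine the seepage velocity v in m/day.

0.00580

Hydraulic gradient i = Δh / L = 3.05 / 722 = 0.004224.
Darcy flux q = K · i = 0.2060 × 0.004224 = 0.0008702 m/day.
Seepage velocity v = q / n_e = 0.0008702 / 0.15 = 0.005801 m/day.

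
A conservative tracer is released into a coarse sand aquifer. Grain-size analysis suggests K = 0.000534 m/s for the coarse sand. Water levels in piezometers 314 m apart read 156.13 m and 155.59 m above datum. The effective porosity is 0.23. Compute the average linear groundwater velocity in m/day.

Convert K: 0.000534 m/s × 86400 = 46.14 m/day.
Hydraulic gradient i = (156.13 − 155.59) / 314 = 0.54 / 314 = 0.001720.
Darcy flux q = K · i = 46.14 × 0.001720 = 0.07934 m/day.
Seepage velocity v = q / n_e = 0.07934 / 0.23 = 0.3450 m/day.

0.345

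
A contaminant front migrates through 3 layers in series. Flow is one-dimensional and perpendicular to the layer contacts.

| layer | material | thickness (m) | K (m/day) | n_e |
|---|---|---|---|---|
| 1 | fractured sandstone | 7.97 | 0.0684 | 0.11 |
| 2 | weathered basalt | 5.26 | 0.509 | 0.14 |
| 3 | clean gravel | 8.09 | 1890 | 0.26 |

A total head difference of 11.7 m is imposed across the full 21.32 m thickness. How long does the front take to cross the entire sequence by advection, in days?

With flow normal to the layers, continuity requires the same specific discharge q through every layer.
Σ(b_i/K_i) = 7.97/0.0684 + 5.26/0.509 + 8.09/1890 = 126.9 d.
q = Δh / Σ(b_i/K_i) = 11.7 / 126.9 = 0.09223 m/day.
In each layer the seepage velocity is v_i = q/n_i, so the layer transit time is t_i = b_i·n_i / q:
  layer 1 (fractured sandstone): t_1 = 7.97 × 0.11 / 0.09223 = 9.506 d
  layer 2 (weathered basalt): t_2 = 5.26 × 0.14 / 0.09223 = 7.985 d
  layer 3 (clean gravel): t_3 = 8.09 × 0.26 / 0.09223 = 22.81 d
Total t = Σ t_i = 40.30 days.

40.3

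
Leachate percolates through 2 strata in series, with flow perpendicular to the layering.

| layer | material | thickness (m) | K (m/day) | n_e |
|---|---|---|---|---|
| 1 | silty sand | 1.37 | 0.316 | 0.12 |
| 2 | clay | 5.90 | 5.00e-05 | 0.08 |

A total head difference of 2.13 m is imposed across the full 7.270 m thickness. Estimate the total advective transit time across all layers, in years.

96.5

With flow normal to the layers, continuity requires the same specific discharge q through every layer.
Σ(b_i/K_i) = 1.37/0.316 + 5.90/5.00e-05 = 1.180e+05 d.
q = Δh / Σ(b_i/K_i) = 2.13 / 1.180e+05 = 1.805e-05 m/day.
In each layer the seepage velocity is v_i = q/n_i, so the layer transit time is t_i = b_i·n_i / q:
  layer 1 (silty sand): t_1 = 1.37 × 0.12 / 1.805e-05 = 9108 d
  layer 2 (clay): t_2 = 5.90 × 0.08 / 1.805e-05 = 26149 d
Total t = Σ t_i = 35257 days = 96.53 years.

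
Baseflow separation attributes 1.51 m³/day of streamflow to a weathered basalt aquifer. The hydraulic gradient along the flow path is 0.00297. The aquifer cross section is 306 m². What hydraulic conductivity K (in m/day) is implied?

1.66

Hydraulic gradient i = 0.00297.
From Q = K·A·i, K = Q / (A·i) = 1.51 / (306.0 × 0.002970) = 1.661 m/day.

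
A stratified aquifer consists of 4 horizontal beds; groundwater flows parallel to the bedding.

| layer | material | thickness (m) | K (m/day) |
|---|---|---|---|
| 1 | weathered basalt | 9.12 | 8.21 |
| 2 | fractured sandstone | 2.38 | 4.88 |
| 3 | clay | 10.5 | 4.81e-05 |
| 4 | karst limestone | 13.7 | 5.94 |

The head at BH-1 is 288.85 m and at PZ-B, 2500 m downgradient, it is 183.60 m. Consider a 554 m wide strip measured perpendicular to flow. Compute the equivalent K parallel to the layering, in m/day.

4.70

Flow is parallel to layering, so each bed carries its own Darcy discharge and the transmissivities add.
Σ(K_i·b_i) = 8.21×9.12 + 4.88×2.38 + 4.81e-05×10.5 + 5.94×13.7 = 167.9 m²/day.
Total thickness b = 35.70 m, so K_eq = Σ(K_i·b_i)/b = 4.702 m/day.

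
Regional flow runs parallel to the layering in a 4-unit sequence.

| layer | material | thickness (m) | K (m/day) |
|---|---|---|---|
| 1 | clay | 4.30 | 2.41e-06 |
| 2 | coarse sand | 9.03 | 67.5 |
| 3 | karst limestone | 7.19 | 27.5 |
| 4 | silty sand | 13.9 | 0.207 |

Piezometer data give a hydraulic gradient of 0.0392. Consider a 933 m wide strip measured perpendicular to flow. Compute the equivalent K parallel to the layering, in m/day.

23.5

Flow is parallel to layering, so each bed carries its own Darcy discharge and the transmissivities add.
Σ(K_i·b_i) = 2.41e-06×4.30 + 67.5×9.03 + 27.5×7.19 + 0.207×13.9 = 810.1 m²/day.
Total thickness b = 34.42 m, so K_eq = Σ(K_i·b_i)/b = 23.54 m/day.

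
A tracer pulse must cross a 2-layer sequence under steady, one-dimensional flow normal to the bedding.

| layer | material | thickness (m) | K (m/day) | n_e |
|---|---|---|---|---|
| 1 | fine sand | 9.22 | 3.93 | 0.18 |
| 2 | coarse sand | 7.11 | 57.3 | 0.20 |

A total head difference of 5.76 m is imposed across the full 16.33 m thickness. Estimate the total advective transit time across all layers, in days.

With flow normal to the layers, continuity requires the same specific discharge q through every layer.
Σ(b_i/K_i) = 9.22/3.93 + 7.11/57.3 = 2.470 d.
q = Δh / Σ(b_i/K_i) = 5.76 / 2.470 = 2.332 m/day.
In each layer the seepage velocity is v_i = q/n_i, so the layer transit time is t_i = b_i·n_i / q:
  layer 1 (fine sand): t_1 = 9.22 × 0.18 / 2.332 = 0.7117 d
  layer 2 (coarse sand): t_2 = 7.11 × 0.20 / 2.332 = 0.6098 d
Total t = Σ t_i = 1.322 days.

1.32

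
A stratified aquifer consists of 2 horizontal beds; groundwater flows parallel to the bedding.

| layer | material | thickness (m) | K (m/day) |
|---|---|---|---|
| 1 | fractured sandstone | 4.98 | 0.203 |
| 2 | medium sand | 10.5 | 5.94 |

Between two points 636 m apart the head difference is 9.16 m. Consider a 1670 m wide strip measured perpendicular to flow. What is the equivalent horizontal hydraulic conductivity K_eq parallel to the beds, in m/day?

4.09

Flow is parallel to layering, so each bed carries its own Darcy discharge and the transmissivities add.
Σ(K_i·b_i) = 0.203×4.98 + 5.94×10.5 = 63.38 m²/day.
Total thickness b = 15.48 m, so K_eq = Σ(K_i·b_i)/b = 4.094 m/day.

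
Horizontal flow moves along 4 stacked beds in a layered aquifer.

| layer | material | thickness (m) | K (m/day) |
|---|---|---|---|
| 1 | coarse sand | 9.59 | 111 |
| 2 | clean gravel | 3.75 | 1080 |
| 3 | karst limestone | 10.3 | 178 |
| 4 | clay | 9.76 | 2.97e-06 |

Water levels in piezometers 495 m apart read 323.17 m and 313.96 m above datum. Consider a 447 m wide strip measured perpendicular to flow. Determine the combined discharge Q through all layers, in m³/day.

Flow is parallel to layering, so each bed carries its own Darcy discharge and the transmissivities add.
Σ(K_i·b_i) = 111×9.59 + 1080×3.75 + 178×10.3 + 2.97e-06×9.76 = 6948 m²/day.
Hydraulic gradient i = (323.17 − 313.96) / 495 = 9.21 / 495 = 0.01861.
Q = Σ(K_i·b_i) · W · i = 6948 × 447 × 0.01861 = 57785 m³/day.

57800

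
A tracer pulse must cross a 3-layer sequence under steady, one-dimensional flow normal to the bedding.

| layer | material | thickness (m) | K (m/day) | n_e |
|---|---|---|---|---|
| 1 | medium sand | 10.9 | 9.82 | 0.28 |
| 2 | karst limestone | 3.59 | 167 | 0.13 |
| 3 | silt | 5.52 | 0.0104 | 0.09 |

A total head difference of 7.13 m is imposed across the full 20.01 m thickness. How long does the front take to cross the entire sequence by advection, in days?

With flow normal to the layers, continuity requires the same specific discharge q through every layer.
Σ(b_i/K_i) = 10.9/9.82 + 3.59/167 + 5.52/0.0104 = 531.9 d.
q = Δh / Σ(b_i/K_i) = 7.13 / 531.9 = 0.01340 m/day.
In each layer the seepage velocity is v_i = q/n_i, so the layer transit time is t_i = b_i·n_i / q:
  layer 1 (medium sand): t_1 = 10.9 × 0.28 / 0.01340 = 227.7 d
  layer 2 (karst limestone): t_2 = 3.59 × 0.13 / 0.01340 = 34.82 d
  layer 3 (silt): t_3 = 5.52 × 0.09 / 0.01340 = 37.06 d
Total t = Σ t_i = 299.6 days.

300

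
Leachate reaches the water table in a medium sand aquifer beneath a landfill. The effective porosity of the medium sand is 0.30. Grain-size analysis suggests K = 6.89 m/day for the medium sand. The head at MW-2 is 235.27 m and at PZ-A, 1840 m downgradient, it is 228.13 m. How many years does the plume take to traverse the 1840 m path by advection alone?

56.5

Hydraulic gradient i = (235.27 − 228.13) / 1840 = 7.14 / 1840 = 0.003880.
Darcy flux q = K · i = 6.890 × 0.003880 = 0.02674 m/day.
Seepage velocity v = q / n_e = 0.02674 / 0.30 = 0.08912 m/day.
Travel time t = L / v = 1840 / 0.08912 = 20646 days = 56.53 years.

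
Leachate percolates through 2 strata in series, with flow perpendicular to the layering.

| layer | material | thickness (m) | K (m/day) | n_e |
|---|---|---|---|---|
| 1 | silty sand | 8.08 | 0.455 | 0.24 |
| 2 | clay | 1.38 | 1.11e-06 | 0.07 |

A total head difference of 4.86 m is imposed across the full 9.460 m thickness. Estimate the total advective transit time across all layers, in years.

1430

With flow normal to the layers, continuity requires the same specific discharge q through every layer.
Σ(b_i/K_i) = 8.08/0.455 + 1.38/1.11e-06 = 1.243e+06 d.
q = Δh / Σ(b_i/K_i) = 4.86 / 1.243e+06 = 3.909e-06 m/day.
In each layer the seepage velocity is v_i = q/n_i, so the layer transit time is t_i = b_i·n_i / q:
  layer 1 (silty sand): t_1 = 8.08 × 0.24 / 3.909e-06 = 4.961e+05 d
  layer 2 (clay): t_2 = 1.38 × 0.07 / 3.909e-06 = 24712 d
Total t = Σ t_i = 5.208e+05 days = 1426 years.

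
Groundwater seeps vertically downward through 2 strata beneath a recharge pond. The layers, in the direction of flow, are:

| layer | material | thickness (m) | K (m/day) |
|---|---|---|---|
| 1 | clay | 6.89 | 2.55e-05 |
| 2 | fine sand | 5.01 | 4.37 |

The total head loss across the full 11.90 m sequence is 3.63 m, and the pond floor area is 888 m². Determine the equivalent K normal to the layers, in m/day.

4.40e-05

Flow is perpendicular to layering, so the layers act in series and the equivalent K is the thickness-weighted harmonic mean.
Total thickness L = 6.89 + 5.01 = 11.90 m.
Σ(b_i/K_i) = 6.89/2.55e-05 + 5.01/4.37 = 2.702e+05 d.
K_eq = L / Σ(b_i/K_i) = 11.90 / 2.702e+05 = 4.404e-05 m/day.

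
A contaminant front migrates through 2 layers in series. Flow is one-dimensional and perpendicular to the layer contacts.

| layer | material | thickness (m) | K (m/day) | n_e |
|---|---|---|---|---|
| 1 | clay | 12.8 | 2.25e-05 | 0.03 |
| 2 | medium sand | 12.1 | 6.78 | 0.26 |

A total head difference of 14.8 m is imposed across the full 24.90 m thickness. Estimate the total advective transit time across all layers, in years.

With flow normal to the layers, continuity requires the same specific discharge q through every layer.
Σ(b_i/K_i) = 12.8/2.25e-05 + 12.1/6.78 = 5.689e+05 d.
q = Δh / Σ(b_i/K_i) = 14.8 / 5.689e+05 = 2.602e-05 m/day.
In each layer the seepage velocity is v_i = q/n_i, so the layer transit time is t_i = b_i·n_i / q:
  layer 1 (clay): t_1 = 12.8 × 0.03 / 2.602e-05 = 14760 d
  layer 2 (medium sand): t_2 = 12.1 × 0.26 / 2.602e-05 = 1.209e+05 d
Total t = Σ t_i = 1.357e+05 days = 371.5 years.

371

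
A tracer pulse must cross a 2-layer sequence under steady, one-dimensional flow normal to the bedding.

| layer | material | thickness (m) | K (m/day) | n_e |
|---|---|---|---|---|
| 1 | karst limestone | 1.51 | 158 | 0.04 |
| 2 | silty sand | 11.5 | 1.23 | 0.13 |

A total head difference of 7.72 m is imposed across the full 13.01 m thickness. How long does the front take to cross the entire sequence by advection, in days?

1.89

With flow normal to the layers, continuity requires the same specific discharge q through every layer.
Σ(b_i/K_i) = 1.51/158 + 11.5/1.23 = 9.359 d.
q = Δh / Σ(b_i/K_i) = 7.72 / 9.359 = 0.8249 m/day.
In each layer the seepage velocity is v_i = q/n_i, so the layer transit time is t_i = b_i·n_i / q:
  layer 1 (karst limestone): t_1 = 1.51 × 0.04 / 0.8249 = 0.07322 d
  layer 2 (silty sand): t_2 = 11.5 × 0.13 / 0.8249 = 1.812 d
Total t = Σ t_i = 1.886 days.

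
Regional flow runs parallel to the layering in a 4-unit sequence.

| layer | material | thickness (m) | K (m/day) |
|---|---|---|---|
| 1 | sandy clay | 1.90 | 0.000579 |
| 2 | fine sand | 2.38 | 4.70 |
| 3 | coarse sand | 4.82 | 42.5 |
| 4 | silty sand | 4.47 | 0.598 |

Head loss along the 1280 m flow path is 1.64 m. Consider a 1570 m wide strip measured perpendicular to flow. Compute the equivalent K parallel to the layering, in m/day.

Flow is parallel to layering, so each bed carries its own Darcy discharge and the transmissivities add.
Σ(K_i·b_i) = 0.000579×1.90 + 4.70×2.38 + 42.5×4.82 + 0.598×4.47 = 218.7 m²/day.
Total thickness b = 13.57 m, so K_eq = Σ(K_i·b_i)/b = 16.12 m/day.

16.1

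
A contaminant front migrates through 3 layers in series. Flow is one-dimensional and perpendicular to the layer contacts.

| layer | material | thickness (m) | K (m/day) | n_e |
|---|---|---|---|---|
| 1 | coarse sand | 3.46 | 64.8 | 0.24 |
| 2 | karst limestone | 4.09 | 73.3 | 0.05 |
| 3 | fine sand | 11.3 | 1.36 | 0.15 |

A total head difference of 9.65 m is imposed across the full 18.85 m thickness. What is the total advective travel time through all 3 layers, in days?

2.38

With flow normal to the layers, continuity requires the same specific discharge q through every layer.
Σ(b_i/K_i) = 3.46/64.8 + 4.09/73.3 + 11.3/1.36 = 8.418 d.
q = Δh / Σ(b_i/K_i) = 9.65 / 8.418 = 1.146 m/day.
In each layer the seepage velocity is v_i = q/n_i, so the layer transit time is t_i = b_i·n_i / q:
  layer 1 (coarse sand): t_1 = 3.46 × 0.24 / 1.146 = 0.7244 d
  layer 2 (karst limestone): t_2 = 4.09 × 0.05 / 1.146 = 0.1784 d
  layer 3 (fine sand): t_3 = 11.3 × 0.15 / 1.146 = 1.479 d
Total t = Σ t_i = 2.381 days.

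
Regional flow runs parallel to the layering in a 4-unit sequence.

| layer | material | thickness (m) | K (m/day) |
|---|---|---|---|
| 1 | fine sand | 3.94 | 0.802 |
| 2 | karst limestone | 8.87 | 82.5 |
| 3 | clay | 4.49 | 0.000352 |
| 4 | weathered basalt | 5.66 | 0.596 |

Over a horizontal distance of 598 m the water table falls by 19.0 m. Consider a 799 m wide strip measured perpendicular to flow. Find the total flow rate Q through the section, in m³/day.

18700

Flow is parallel to layering, so each bed carries its own Darcy discharge and the transmissivities add.
Σ(K_i·b_i) = 0.802×3.94 + 82.5×8.87 + 0.000352×4.49 + 0.596×5.66 = 738.3 m²/day.
Hydraulic gradient i = Δh / L = 19.0 / 598 = 0.03177.
Q = Σ(K_i·b_i) · W · i = 738.3 × 799 × 0.03177 = 18743 m³/day.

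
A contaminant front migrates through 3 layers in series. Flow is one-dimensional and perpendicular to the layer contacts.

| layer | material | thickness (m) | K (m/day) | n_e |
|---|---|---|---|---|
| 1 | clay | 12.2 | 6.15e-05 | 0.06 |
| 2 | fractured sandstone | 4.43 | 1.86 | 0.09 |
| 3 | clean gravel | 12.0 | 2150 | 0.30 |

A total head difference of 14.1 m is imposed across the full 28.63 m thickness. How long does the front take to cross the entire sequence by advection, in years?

182

With flow normal to the layers, continuity requires the same specific discharge q through every layer.
Σ(b_i/K_i) = 12.2/6.15e-05 + 4.43/1.86 + 12.0/2150 = 1.984e+05 d.
q = Δh / Σ(b_i/K_i) = 14.1 / 1.984e+05 = 7.108e-05 m/day.
In each layer the seepage velocity is v_i = q/n_i, so the layer transit time is t_i = b_i·n_i / q:
  layer 1 (clay): t_1 = 12.2 × 0.06 / 7.108e-05 = 10299 d
  layer 2 (fractured sandstone): t_2 = 4.43 × 0.09 / 7.108e-05 = 5609 d
  layer 3 (clean gravel): t_3 = 12.0 × 0.30 / 7.108e-05 = 50649 d
Total t = Σ t_i = 66557 days = 182.2 years.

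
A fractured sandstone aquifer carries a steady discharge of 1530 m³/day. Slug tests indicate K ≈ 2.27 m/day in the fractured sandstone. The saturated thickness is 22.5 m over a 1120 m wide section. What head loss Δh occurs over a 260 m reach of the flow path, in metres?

Cross-sectional area A = 1120 × 22.5 = 25200 m².
From Q = K·A·i, i = Q / (K·A) = 1530 / (2.270 × 25200) = 0.02675.
Head loss Δh = i · L = 0.02675 × 260 = 6.954 m.

6.95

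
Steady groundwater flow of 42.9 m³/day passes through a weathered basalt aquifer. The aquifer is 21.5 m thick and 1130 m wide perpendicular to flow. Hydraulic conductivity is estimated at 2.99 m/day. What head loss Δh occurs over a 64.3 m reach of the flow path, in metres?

Cross-sectional area A = 1130 × 21.5 = 24295 m².
From Q = K·A·i, i = Q / (K·A) = 42.9 / (2.990 × 24295) = 0.0005906.
Head loss Δh = i · L = 0.0005906 × 64.3 = 0.03797 m.

0.0380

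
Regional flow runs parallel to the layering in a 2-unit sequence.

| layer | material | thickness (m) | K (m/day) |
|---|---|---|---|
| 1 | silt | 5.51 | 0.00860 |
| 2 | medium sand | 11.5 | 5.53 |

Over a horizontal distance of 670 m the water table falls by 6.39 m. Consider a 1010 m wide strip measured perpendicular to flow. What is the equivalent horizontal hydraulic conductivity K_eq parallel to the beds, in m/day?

Flow is parallel to layering, so each bed carries its own Darcy discharge and the transmissivities add.
Σ(K_i·b_i) = 0.00860×5.51 + 5.53×11.5 = 63.64 m²/day.
Total thickness b = 17.01 m, so K_eq = Σ(K_i·b_i)/b = 3.741 m/day.

3.74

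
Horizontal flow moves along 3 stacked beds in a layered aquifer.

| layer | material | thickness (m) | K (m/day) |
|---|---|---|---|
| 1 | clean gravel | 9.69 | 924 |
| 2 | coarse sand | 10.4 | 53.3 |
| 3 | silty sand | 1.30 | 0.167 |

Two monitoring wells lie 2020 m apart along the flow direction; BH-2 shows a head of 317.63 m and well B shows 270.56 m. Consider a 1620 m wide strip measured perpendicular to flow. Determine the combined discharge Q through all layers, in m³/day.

Flow is parallel to layering, so each bed carries its own Darcy discharge and the transmissivities add.
Σ(K_i·b_i) = 924×9.69 + 53.3×10.4 + 0.167×1.30 = 9508 m²/day.
Hydraulic gradient i = (317.63 − 270.56) / 2020 = 47.07 / 2020 = 0.02330.
Q = Σ(K_i·b_i) · W · i = 9508 × 1620 × 0.02330 = 3.589e+05 m³/day.

359000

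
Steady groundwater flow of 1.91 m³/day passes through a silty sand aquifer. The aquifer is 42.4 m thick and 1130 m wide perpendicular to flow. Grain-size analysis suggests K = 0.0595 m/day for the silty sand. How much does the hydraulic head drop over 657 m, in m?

0.440

Cross-sectional area A = 1130 × 42.4 = 47912 m².
From Q = K·A·i, i = Q / (K·A) = 1.91 / (0.05950 × 47912) = 0.0006700.
Head loss Δh = i · L = 0.0006700 × 657 = 0.4402 m.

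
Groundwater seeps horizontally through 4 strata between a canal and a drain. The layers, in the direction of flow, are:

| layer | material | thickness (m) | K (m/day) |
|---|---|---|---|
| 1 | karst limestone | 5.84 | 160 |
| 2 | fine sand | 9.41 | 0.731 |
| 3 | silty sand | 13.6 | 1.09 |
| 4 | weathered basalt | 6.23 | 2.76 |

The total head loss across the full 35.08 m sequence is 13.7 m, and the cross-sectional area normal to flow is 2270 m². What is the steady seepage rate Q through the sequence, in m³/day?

Flow is perpendicular to layering, so the layers act in series and the equivalent K is the thickness-weighted harmonic mean.
Total thickness L = 5.84 + 9.41 + 13.6 + 6.23 = 35.08 m.
Σ(b_i/K_i) = 5.84/160 + 9.41/0.731 + 13.6/1.09 + 6.23/2.76 = 27.64 d.
K_eq = L / Σ(b_i/K_i) = 35.08 / 27.64 = 1.269 m/day.
Q = K_eq · A · (Δh/L) = 1.269 × 2270 × (13.7/35.08) = 1125 m³/day.

1120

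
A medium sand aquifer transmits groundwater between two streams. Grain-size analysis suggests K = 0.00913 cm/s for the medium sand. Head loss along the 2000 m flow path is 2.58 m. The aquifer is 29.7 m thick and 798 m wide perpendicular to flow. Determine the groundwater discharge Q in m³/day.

Convert K: 0.00913 cm/s × 864 = 7.888 m/day.
Cross-sectional area A = 798 × 29.7 = 23701 m².
Hydraulic gradient i = Δh / L = 2.58 / 2000 = 0.001290.
Darcy's law: Q = K · A · i = 7.888 × 23701 × 0.001290 = 241.2 m³/day.

241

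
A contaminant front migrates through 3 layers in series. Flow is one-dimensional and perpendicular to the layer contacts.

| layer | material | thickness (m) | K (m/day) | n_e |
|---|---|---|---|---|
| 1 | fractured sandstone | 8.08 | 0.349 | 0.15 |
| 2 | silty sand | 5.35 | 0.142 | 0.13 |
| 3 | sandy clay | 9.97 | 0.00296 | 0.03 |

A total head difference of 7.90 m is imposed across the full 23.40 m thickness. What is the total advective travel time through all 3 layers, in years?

With flow normal to the layers, continuity requires the same specific discharge q through every layer.
Σ(b_i/K_i) = 8.08/0.349 + 5.35/0.142 + 9.97/0.00296 = 3429 d.
q = Δh / Σ(b_i/K_i) = 7.90 / 3429 = 0.002304 m/day.
In each layer the seepage velocity is v_i = q/n_i, so the layer transit time is t_i = b_i·n_i / q:
  layer 1 (fractured sandstone): t_1 = 8.08 × 0.15 / 0.002304 = 526.1 d
  layer 2 (silty sand): t_2 = 5.35 × 0.13 / 0.002304 = 301.9 d
  layer 3 (sandy clay): t_3 = 9.97 × 0.03 / 0.002304 = 129.8 d
Total t = Σ t_i = 957.8 days = 2.622 years.

2.62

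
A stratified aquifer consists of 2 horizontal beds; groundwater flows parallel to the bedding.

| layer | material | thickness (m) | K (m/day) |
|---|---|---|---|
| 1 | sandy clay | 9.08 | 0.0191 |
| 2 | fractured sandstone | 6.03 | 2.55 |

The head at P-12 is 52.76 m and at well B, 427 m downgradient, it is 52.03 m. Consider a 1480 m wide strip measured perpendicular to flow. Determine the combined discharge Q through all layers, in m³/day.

39.3

Flow is parallel to layering, so each bed carries its own Darcy discharge and the transmissivities add.
Σ(K_i·b_i) = 0.0191×9.08 + 2.55×6.03 = 15.55 m²/day.
Hydraulic gradient i = (52.76 − 52.03) / 427 = 0.73 / 427 = 0.001710.
Q = Σ(K_i·b_i) · W · i = 15.55 × 1480 × 0.001710 = 39.34 m³/day.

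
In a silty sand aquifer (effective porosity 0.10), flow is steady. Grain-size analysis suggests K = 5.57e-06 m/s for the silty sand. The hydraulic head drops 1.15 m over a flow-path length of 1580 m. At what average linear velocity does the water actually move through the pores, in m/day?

Convert K: 5.57e-06 m/s × 86400 = 0.4812 m/day.
Hydraulic gradient i = Δh / L = 1.15 / 1580 = 0.0007278.
Darcy flux q = K · i = 0.4812 × 0.0007278 = 0.0003503 m/day.
Seepage velocity v = q / n_e = 0.0003503 / 0.10 = 0.003503 m/day.

0.00350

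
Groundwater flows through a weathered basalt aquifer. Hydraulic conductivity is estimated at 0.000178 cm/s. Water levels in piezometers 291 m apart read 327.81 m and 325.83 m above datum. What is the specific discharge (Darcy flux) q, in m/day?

0.00105

Convert K: 0.000178 cm/s × 864 = 0.1538 m/day.
Hydraulic gradient i = (327.81 − 325.83) / 291 = 1.98 / 291 = 0.006804.
Specific discharge q = K · i = 0.1538 × 0.006804 = 0.001046 m/day.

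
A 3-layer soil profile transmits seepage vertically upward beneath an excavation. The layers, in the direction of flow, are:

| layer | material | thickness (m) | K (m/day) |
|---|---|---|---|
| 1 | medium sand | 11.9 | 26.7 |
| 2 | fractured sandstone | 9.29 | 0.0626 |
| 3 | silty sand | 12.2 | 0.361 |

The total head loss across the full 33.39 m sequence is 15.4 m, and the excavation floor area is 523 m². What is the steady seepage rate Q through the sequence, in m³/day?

44.1

Flow is perpendicular to layering, so the layers act in series and the equivalent K is the thickness-weighted harmonic mean.
Total thickness L = 11.9 + 9.29 + 12.2 = 33.39 m.
Σ(b_i/K_i) = 11.9/26.7 + 9.29/0.0626 + 12.2/0.361 = 182.6 d.
K_eq = L / Σ(b_i/K_i) = 33.39 / 182.6 = 0.1828 m/day.
Q = K_eq · A · (Δh/L) = 0.1828 × 523 × (15.4/33.39) = 44.10 m³/day.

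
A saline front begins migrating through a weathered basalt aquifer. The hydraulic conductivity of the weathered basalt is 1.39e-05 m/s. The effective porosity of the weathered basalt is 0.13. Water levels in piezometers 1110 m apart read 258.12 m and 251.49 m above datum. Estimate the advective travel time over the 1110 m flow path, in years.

55.1

Convert K: 1.39e-05 m/s × 86400 = 1.201 m/day.
Hydraulic gradient i = (258.12 − 251.49) / 1110 = 6.63 / 1110 = 0.005973.
Darcy flux q = K · i = 1.201 × 0.005973 = 0.007173 m/day.
Seepage velocity v = q / n_e = 0.007173 / 0.13 = 0.05518 m/day.
Travel time t = L / v = 1110 / 0.05518 = 20116 days = 55.08 years.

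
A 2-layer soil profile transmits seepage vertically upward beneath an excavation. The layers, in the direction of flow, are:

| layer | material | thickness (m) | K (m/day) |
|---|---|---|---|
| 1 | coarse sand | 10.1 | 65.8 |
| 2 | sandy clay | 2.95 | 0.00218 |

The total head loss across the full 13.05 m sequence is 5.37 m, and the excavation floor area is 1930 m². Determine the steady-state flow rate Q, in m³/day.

Flow is perpendicular to layering, so the layers act in series and the equivalent K is the thickness-weighted harmonic mean.
Total thickness L = 10.1 + 2.95 = 13.05 m.
Σ(b_i/K_i) = 10.1/65.8 + 2.95/0.00218 = 1353 d.
K_eq = L / Σ(b_i/K_i) = 13.05 / 1353 = 0.009643 m/day.
Q = K_eq · A · (Δh/L) = 0.009643 × 1930 × (5.37/13.05) = 7.658 m³/day.

7.66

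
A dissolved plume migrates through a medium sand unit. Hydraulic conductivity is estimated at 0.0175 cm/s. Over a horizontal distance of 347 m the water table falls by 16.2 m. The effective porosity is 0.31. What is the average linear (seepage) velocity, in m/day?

Convert K: 0.0175 cm/s × 864 = 15.12 m/day.
Hydraulic gradient i = Δh / L = 16.2 / 347 = 0.04669.
Darcy flux q = K · i = 15.12 × 0.04669 = 0.7059 m/day.
Seepage velocity v = q / n_e = 0.7059 / 0.31 = 2.277 m/day.

2.28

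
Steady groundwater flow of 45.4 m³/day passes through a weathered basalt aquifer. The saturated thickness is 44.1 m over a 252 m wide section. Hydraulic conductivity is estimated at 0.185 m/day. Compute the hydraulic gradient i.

Cross-sectional area A = 252 × 44.1 = 11113 m².
From Q = K·A·i, i = Q / (K·A) = 45.4 / (0.1850 × 11113) = 0.02208.

0.0221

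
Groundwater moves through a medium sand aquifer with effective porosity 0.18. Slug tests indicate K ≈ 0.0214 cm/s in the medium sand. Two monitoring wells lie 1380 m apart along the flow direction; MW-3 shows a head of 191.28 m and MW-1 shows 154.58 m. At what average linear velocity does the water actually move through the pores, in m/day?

2.73

Convert K: 0.0214 cm/s × 864 = 18.49 m/day.
Hydraulic gradient i = (191.28 − 154.58) / 1380 = 36.7 / 1380 = 0.02659.
Darcy flux q = K · i = 18.49 × 0.02659 = 0.4917 m/day.
Seepage velocity v = q / n_e = 0.4917 / 0.18 = 2.732 m/day.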